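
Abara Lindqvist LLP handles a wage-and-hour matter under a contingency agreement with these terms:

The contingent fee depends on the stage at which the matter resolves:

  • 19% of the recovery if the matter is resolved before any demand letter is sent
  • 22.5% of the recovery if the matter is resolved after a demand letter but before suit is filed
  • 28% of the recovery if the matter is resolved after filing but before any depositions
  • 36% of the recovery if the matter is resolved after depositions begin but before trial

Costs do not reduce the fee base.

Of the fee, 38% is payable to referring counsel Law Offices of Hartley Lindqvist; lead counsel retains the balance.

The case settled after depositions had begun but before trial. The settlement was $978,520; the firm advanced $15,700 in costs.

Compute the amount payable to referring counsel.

$133,861.54

Fee base is the gross recovery, $978,520; costs are reimbursed separately.
The matter settled after depositions had begun but before trial, so the 36% rate applies.
$978,520 × 36% = $352,267.20
Referral share: 38% of $352,267.20 = $133,861.54; lead counsel retains $352,267.20 − $133,861.54 = $218,405.66.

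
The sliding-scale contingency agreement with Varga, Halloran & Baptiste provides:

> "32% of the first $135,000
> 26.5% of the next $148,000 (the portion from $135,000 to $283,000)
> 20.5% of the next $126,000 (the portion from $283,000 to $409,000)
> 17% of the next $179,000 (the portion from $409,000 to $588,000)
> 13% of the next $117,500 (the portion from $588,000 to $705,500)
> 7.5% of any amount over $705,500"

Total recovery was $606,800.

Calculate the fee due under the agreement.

$141,124.00

First $135,000 at 32% = $43,200.00
Next $148,000 at 26.5% = $39,220.00
Next $126,000 at 20.5% = $25,830.00
Next $179,000 at 17% = $30,430.00
Remaining $18,800 at 13% = $2,444.00
Fee: $43,200.00 + $39,220.00 + $25,830.00 + $30,430.00 + $2,444.00 = $141,124.00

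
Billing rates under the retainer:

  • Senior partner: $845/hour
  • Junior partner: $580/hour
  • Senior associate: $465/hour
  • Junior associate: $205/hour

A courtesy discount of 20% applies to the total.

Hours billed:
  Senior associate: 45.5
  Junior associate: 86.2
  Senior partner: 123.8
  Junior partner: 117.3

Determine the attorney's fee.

Senior partner: 123.8 × $845 = $104,611.00
Junior partner: 117.3 × $580 = $68,034.00
Senior associate: 45.5 × $465 = $21,157.50
Junior associate: 86.2 × $205 = $17,671.00
Subtotal: $211,473.50
Less 20% discount: −$42,294.70
Total: $211,473.50 − $42,294.70 = $169,178.80

$169,178.80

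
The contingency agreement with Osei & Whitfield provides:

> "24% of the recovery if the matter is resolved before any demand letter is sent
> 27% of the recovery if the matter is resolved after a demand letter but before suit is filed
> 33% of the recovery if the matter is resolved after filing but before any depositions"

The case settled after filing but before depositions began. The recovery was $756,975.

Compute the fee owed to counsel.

The matter settled after filing but before depositions began, so the 33% rate applies.
$756,975 × 33% = $249,801.75

$249,801.75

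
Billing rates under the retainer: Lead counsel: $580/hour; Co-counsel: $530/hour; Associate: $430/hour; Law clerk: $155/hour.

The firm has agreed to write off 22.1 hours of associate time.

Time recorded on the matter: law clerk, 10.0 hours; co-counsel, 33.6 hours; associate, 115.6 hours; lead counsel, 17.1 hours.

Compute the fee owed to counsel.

Lead counsel: 17.1 × $580 = $9,918.00
Co-counsel: 33.6 × $530 = $17,808.00
Associate: 115.6 × $430 = $49,708.00
Law clerk: 10.0 × $155 = $1,550.00
Subtotal: $78,984.00
Write-off: 22.1 × $430 = $9,503.00
Total: $78,984.00 − $9,503.00 = $69,481.00

$69,481.00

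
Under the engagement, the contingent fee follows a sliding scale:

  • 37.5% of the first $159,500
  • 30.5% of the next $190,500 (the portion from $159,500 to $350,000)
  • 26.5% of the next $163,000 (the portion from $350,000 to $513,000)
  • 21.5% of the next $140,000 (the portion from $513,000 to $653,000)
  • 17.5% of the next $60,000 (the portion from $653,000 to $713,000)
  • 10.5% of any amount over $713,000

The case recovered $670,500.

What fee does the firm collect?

$194,272.50

First $159,500 at 37.5% = $59,812.50
Next $190,500 at 30.5% = $58,102.50
Next $163,000 at 26.5% = $43,195.00
Next $140,000 at 21.5% = $30,100.00
Remaining $17,500 at 17.5% = $3,062.50
Fee: $59,812.50 + $58,102.50 + $43,195.00 + $30,100.00 + $3,062.50 = $194,272.50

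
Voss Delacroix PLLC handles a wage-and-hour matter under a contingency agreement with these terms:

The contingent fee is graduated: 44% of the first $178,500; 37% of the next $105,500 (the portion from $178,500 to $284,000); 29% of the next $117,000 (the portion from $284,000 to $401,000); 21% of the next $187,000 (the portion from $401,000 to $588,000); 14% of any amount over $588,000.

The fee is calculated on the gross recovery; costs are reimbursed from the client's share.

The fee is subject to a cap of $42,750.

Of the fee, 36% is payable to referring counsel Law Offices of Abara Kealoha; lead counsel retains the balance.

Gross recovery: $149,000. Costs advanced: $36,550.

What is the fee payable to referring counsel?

Fee base is the gross recovery, $149,000; costs are reimbursed separately.
First $149,000 at 44% = $65,560.00
$65,560.00 exceeds the $42,750 cap, so the fee is capped at $42,750.00.
Referral share: 36% of $42,750.00 = $15,390.00; lead counsel retains $42,750.00 − $15,390.00 = $27,360.00.

$15,390.00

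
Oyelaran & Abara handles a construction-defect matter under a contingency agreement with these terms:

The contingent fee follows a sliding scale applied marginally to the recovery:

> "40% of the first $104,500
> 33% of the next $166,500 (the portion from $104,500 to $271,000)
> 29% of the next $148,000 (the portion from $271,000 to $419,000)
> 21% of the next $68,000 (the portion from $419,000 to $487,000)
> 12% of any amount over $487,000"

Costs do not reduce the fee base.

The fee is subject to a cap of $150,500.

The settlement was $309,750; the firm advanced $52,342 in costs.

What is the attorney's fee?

$107,982.50

Fee base is the gross recovery, $309,750; costs are reimbursed separately.
First $104,500 at 40% = $41,800.00
Next $166,500 at 33% = $54,945.00
Remaining $38,750 at 29% = $11,237.50
Fee: $41,800.00 + $54,945.00 + $11,237.50 = $107,982.50
$107,982.50 is under the $150,500 cap.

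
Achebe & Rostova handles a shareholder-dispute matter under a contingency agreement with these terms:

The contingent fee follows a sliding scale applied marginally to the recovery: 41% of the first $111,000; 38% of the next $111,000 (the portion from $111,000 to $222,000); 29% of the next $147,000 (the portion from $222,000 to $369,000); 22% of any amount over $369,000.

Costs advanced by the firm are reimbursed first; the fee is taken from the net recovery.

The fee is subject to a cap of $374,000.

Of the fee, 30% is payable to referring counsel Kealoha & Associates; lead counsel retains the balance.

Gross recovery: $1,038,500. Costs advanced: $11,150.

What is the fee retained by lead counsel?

Fee base (net of costs): $1,038,500 − $11,150 = $1,027,350
First $111,000 at 41% = $45,510.00
Next $111,000 at 38% = $42,180.00
Next $147,000 at 29% = $42,630.00
Remaining $658,350 at 22% = $144,837.00
Fee: $45,510.00 + $42,180.00 + $42,630.00 + $144,837.00 = $275,157.00
$275,157.00 is under the $374,000 cap.
Referral share: 30% of $275,157.00 = $82,547.10; lead counsel retains $275,157.00 − $82,547.10 = $192,609.90.

$192,609.90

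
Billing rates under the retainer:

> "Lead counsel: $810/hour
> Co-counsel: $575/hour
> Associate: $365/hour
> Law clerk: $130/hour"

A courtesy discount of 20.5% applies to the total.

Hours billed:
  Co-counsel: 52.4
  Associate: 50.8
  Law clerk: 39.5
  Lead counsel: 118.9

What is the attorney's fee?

$119,342.22

Lead counsel: 118.9 × $810 = $96,309.00
Co-counsel: 52.4 × $575 = $30,130.00
Associate: 50.8 × $365 = $18,542.00
Law clerk: 39.5 × $130 = $5,135.00
Subtotal: $150,116.00
Less 20.5% discount: −$30,773.78
Total: $150,116.00 − $30,773.78 = $119,342.22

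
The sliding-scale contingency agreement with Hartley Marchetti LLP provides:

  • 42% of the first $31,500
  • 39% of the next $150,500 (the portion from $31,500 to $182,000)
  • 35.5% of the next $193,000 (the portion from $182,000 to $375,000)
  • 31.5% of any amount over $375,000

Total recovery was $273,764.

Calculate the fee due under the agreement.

$104,501.22

First $31,500 at 42% = $13,230.00
Next $150,500 at 39% = $58,695.00
Remaining $91,764 at 35.5% = $32,576.22
Fee: $13,230.00 + $58,695.00 + $32,576.22 = $104,501.22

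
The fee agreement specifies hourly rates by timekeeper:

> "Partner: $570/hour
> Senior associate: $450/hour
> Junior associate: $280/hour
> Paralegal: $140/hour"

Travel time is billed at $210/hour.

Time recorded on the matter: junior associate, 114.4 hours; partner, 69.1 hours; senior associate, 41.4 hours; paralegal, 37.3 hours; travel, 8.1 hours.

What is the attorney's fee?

$96,972.00

Partner: 69.1 × $570 = $39,387.00
Senior associate: 41.4 × $450 = $18,630.00
Junior associate: 114.4 × $280 = $32,032.00
Paralegal: 37.3 × $140 = $5,222.00
Subtotal: $39,387.00 + $18,630.00 + $32,032.00 + $5,222.00 = $95,271.00
Travel: 8.1 × $210 = $1,701.00
Total: $95,271.00 + $1,701.00 = $96,972.00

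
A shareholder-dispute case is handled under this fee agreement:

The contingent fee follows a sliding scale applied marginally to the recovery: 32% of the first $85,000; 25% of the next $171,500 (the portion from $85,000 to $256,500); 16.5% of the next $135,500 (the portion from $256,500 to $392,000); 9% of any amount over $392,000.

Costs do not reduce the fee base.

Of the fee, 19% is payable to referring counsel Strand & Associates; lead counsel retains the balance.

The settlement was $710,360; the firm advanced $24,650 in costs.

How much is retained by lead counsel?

Fee base is the gross recovery, $710,360; costs are reimbursed separately.
First $85,000 at 32% = $27,200.00
Next $171,500 at 25% = $42,875.00
Next $135,500 at 16.5% = $22,357.50
Remaining $318,360 at 9% = $28,652.40
Fee: $27,200.00 + $42,875.00 + $22,357.50 + $28,652.40 = $121,084.90
Referral share: 19% of $121,084.90 = $23,006.13; lead counsel retains $121,084.90 − $23,006.13 = $98,078.77.

$98,078.77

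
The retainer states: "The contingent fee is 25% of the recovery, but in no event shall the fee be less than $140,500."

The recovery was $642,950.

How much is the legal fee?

25% of $642,950 = $160,737.50
That exceeds the $140,500 minimum.

$160,737.50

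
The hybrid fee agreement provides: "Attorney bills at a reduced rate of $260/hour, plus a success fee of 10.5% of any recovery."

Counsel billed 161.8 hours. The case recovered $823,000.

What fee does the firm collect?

$128,483.00

Hourly: 161.8 × $260 = $42,068.00
Success fee: 10.5% of $823,000 = $86,415.00
Total: $42,068.00 + $86,415.00 = $128,483.00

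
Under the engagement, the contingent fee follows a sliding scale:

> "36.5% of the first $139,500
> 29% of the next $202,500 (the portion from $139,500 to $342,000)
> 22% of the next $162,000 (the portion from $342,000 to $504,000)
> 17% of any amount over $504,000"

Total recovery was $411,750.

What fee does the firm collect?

$124,987.50

First $139,500 at 36.5% = $50,917.50
Next $202,500 at 29% = $58,725.00
Remaining $69,750 at 22% = $15,345.00
Fee: $50,917.50 + $58,725.00 + $15,345.00 = $124,987.50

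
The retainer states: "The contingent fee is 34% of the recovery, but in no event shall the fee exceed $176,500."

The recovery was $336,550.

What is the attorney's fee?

34% of $336,550 = $114,427.00
That is under the $176,500 cap.

$114,427.00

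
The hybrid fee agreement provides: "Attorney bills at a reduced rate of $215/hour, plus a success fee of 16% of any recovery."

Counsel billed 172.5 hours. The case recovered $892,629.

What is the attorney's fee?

$179,908.14

Hourly: 172.5 × $215 = $37,087.50
Success fee: 16% of $892,629 = $142,820.64
Total: $37,087.50 + $142,820.64 = $179,908.14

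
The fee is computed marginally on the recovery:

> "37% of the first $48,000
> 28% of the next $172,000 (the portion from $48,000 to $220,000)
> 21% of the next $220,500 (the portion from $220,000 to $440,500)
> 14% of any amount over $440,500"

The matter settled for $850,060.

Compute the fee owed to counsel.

First $48,000 at 37% = $17,760.00
Next $172,000 at 28% = $48,160.00
Next $220,500 at 21% = $46,305.00
Remaining $409,560 at 14% = $57,338.40
Fee: $17,760.00 + $48,160.00 + $46,305.00 + $57,338.40 = $169,563.40

$169,563.40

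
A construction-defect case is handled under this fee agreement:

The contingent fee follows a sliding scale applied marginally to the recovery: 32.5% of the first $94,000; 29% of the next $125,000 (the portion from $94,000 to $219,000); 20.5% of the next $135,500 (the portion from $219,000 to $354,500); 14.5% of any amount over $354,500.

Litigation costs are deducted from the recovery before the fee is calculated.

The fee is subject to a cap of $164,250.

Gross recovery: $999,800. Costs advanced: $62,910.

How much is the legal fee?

$164,250.00

Fee base (net of costs): $999,800 − $62,910 = $936,890
First $94,000 at 32.5% = $30,550.00
Next $125,000 at 29% = $36,250.00
Next $135,500 at 20.5% = $27,777.50
Remaining $582,390 at 14.5% = $84,446.55
Fee: $30,550.00 + $36,250.00 + $27,777.50 + $84,446.55 = $179,024.05
$179,024.05 exceeds the $164,250 cap, so the fee is capped at $164,250.00.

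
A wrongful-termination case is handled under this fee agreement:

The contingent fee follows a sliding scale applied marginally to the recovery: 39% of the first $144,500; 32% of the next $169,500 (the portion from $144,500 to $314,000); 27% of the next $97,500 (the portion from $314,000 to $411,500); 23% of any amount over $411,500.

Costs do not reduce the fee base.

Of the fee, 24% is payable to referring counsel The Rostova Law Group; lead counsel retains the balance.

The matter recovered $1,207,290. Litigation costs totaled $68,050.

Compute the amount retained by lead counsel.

Fee base is the gross recovery, $1,207,290; costs are reimbursed separately.
First $144,500 at 39% = $56,355.00
Next $169,500 at 32% = $54,240.00
Next $97,500 at 27% = $26,325.00
Remaining $795,790 at 23% = $183,031.70
Fee: $56,355.00 + $54,240.00 + $26,325.00 + $183,031.70 = $319,951.70
Referral share: 24% of $319,951.70 = $76,788.41; lead counsel retains $319,951.70 − $76,788.41 = $243,163.29.

$243,163.29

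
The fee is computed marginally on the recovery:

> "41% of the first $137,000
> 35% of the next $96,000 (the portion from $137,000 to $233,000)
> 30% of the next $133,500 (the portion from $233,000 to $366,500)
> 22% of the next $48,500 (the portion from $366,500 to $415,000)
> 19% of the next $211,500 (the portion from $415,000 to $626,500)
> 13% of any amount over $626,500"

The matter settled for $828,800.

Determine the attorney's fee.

First $137,000 at 41% = $56,170.00
Next $96,000 at 35% = $33,600.00
Next $133,500 at 30% = $40,050.00
Next $48,500 at 22% = $10,670.00
Next $211,500 at 19% = $40,185.00
Remaining $202,300 at 13% = $26,299.00
Fee: $56,170.00 + $33,600.00 + $40,050.00 + $10,670.00 + $40,185.00 + $26,299.00 = $206,974.00

$206,974.00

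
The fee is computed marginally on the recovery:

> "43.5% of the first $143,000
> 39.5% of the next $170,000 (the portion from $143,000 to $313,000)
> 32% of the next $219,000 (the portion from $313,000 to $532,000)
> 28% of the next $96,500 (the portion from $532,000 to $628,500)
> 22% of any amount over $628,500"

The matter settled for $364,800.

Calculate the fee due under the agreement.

First $143,000 at 43.5% = $62,205.00
Next $170,000 at 39.5% = $67,150.00
Remaining $51,800 at 32% = $16,576.00
Fee: $62,205.00 + $67,150.00 + $16,576.00 = $145,931.00

$145,931.00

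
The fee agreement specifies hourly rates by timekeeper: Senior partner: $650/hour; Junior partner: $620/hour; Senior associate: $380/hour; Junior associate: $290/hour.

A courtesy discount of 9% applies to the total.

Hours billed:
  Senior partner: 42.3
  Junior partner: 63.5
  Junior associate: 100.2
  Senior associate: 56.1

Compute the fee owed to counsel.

Senior partner: 42.3 × $650 = $27,495.00
Junior partner: 63.5 × $620 = $39,370.00
Senior associate: 56.1 × $380 = $21,318.00
Junior associate: 100.2 × $290 = $29,058.00
Subtotal: $117,241.00
Less 9% discount: −$10,551.69
Total: $117,241.00 − $10,551.69 = $106,689.31

$106,689.31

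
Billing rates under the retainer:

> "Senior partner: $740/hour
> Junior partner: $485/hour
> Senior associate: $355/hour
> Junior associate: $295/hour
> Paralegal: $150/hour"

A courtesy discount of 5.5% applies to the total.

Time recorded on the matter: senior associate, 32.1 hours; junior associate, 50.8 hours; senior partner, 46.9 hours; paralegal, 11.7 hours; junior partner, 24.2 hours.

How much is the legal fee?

Senior partner: 46.9 × $740 = $34,706.00
Junior partner: 24.2 × $485 = $11,737.00
Senior associate: 32.1 × $355 = $11,395.50
Junior associate: 50.8 × $295 = $14,986.00
Paralegal: 11.7 × $150 = $1,755.00
Subtotal: $74,579.50
Less 5.5% discount: −$4,101.87
Total: $74,579.50 − $4,101.87 = $70,477.63

$70,477.63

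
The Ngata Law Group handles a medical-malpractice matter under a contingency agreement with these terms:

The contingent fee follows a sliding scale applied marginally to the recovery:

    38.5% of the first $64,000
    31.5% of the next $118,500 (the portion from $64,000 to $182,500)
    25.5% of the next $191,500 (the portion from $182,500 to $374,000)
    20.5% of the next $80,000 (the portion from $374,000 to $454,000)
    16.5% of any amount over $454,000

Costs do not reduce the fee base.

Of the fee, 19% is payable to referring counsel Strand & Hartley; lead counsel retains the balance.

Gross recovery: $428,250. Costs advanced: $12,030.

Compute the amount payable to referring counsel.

Fee base is the gross recovery, $428,250; costs are reimbursed separately.
First $64,000 at 38.5% = $24,640.00
Next $118,500 at 31.5% = $37,327.50
Next $191,500 at 25.5% = $48,832.50
Remaining $54,250 at 20.5% = $11,121.25
Fee: $24,640.00 + $37,327.50 + $48,832.50 + $11,121.25 = $121,921.25
Referral share: 19% of $121,921.25 = $23,165.04; lead counsel retains $121,921.25 − $23,165.04 = $98,756.21.

$23,165.04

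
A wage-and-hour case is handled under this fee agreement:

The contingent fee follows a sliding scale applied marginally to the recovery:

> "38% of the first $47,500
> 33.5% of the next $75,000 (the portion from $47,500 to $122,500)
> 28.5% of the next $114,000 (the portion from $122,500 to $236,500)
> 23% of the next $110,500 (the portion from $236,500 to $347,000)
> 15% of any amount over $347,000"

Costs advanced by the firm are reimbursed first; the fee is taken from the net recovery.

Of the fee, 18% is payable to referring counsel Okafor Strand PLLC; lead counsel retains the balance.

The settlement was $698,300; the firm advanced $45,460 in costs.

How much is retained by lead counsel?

Fee base (net of costs): $698,300 − $45,460 = $652,840
First $47,500 at 38% = $18,050.00
Next $75,000 at 33.5% = $25,125.00
Next $114,000 at 28.5% = $32,490.00
Next $110,500 at 23% = $25,415.00
Remaining $305,840 at 15% = $45,876.00
Fee: $18,050.00 + $25,125.00 + $32,490.00 + $25,415.00 + $45,876.00 = $146,956.00
Referral share: 18% of $146,956.00 = $26,452.08; lead counsel retains $146,956.00 − $26,452.08 = $120,503.92.

$120,503.92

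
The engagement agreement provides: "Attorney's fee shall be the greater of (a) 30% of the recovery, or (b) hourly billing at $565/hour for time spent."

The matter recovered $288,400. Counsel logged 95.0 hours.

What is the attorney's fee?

(a) 30% of $288,400 = $86,520.00
(b) 95.0 × $565 = $53,675.00
The greater is (a): $86,520.00.

$86,520.00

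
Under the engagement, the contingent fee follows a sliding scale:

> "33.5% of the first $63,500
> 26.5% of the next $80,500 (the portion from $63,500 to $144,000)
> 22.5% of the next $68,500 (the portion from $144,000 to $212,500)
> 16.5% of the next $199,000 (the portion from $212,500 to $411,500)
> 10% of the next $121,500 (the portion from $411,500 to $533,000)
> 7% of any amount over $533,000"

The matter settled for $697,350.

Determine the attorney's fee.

First $63,500 at 33.5% = $21,272.50
Next $80,500 at 26.5% = $21,332.50
Next $68,500 at 22.5% = $15,412.50
Next $199,000 at 16.5% = $32,835.00
Next $121,500 at 10% = $12,150.00
Remaining $164,350 at 7% = $11,504.50
Fee: $21,272.50 + $21,332.50 + $15,412.50 + $32,835.00 + $12,150.00 + $11,504.50 = $114,507.00

$114,507.00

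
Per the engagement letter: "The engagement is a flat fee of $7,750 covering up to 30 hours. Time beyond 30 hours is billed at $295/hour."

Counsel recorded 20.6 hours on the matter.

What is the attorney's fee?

$7,750.00

20.6 hours is within the 30-hour scope; only the flat fee applies.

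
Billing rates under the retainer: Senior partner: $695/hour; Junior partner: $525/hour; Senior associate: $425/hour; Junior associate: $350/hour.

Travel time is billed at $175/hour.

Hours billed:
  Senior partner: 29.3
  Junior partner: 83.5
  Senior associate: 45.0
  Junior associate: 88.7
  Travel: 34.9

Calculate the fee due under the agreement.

Senior partner: 29.3 × $695 = $20,363.50
Junior partner: 83.5 × $525 = $43,837.50
Senior associate: 45.0 × $425 = $19,125.00
Junior associate: 88.7 × $350 = $31,045.00
Subtotal: $20,363.50 + $43,837.50 + $19,125.00 + $31,045.00 = $114,371.00
Travel: 34.9 × $175 = $6,107.50
Total: $114,371.00 + $6,107.50 = $120,478.50

$120,478.50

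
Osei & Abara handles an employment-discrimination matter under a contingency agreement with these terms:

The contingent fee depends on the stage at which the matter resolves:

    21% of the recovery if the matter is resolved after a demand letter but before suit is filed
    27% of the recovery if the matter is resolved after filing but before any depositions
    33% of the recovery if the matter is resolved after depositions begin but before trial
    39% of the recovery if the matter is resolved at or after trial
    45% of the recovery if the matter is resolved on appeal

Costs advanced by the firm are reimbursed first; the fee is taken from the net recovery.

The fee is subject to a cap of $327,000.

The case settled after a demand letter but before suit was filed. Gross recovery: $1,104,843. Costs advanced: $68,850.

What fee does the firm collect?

Fee base (net of costs): $1,104,843 − $68,850 = $1,035,993
The matter settled after a demand letter but before suit was filed, so the 21% rate applies.
$1,035,993 × 21% = $217,558.53
$217,558.53 is under the $327,000 cap.

$217,558.53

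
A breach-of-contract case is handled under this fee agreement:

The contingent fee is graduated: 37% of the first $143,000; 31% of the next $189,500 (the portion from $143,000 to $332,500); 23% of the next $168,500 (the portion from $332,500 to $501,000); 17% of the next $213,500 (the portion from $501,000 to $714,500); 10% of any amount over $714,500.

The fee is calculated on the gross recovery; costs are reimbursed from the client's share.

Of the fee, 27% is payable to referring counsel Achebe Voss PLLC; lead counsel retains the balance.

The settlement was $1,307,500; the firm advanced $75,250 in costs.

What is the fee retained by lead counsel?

Fee base is the gross recovery, $1,307,500; costs are reimbursed separately.
First $143,000 at 37% = $52,910.00
Next $189,500 at 31% = $58,745.00
Next $168,500 at 23% = $38,755.00
Next $213,500 at 17% = $36,295.00
Remaining $593,000 at 10% = $59,300.00
Fee: $52,910.00 + $58,745.00 + $38,755.00 + $36,295.00 + $59,300.00 = $246,005.00
Referral share: 27% of $246,005.00 = $66,421.35; lead counsel retains $246,005.00 − $66,421.35 = $179,583.65.

$179,583.65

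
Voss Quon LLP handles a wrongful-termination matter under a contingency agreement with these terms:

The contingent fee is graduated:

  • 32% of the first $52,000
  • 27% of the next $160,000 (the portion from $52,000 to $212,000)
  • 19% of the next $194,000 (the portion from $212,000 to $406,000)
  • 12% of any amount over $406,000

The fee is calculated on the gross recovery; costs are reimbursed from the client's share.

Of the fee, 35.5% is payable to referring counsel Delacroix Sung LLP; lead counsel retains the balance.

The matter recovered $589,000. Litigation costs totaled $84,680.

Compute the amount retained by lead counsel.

Fee base is the gross recovery, $589,000; costs are reimbursed separately.
First $52,000 at 32% = $16,640.00
Next $160,000 at 27% = $43,200.00
Next $194,000 at 19% = $36,860.00
Remaining $183,000 at 12% = $21,960.00
Fee: $16,640.00 + $43,200.00 + $36,860.00 + $21,960.00 = $118,660.00
Referral share: 35.5% of $118,660.00 = $42,124.30; lead counsel retains $118,660.00 − $42,124.30 = $76,535.70.

$76,535.70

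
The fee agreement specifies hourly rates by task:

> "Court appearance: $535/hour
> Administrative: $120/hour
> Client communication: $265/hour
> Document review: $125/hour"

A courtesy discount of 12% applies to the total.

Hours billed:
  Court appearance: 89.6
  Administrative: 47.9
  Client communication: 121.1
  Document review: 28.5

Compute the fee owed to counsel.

$78,617.44

Court appearance: 89.6 × $535 = $47,936.00
Administrative: 47.9 × $120 = $5,748.00
Client communication: 121.1 × $265 = $32,091.50
Document review: 28.5 × $125 = $3,562.50
Subtotal: $89,338.00
Less 12% discount: −$10,720.56
Total: $89,338.00 − $10,720.56 = $78,617.44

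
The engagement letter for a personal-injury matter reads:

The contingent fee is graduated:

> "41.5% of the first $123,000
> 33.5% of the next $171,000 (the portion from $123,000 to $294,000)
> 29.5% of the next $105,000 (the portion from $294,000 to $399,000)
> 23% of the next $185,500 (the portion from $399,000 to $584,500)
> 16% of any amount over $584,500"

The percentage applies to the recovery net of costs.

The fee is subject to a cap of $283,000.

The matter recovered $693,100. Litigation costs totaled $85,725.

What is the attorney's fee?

Fee base (net of costs): $693,100 − $85,725 = $607,375
First $123,000 at 41.5% = $51,045.00
Next $171,000 at 33.5% = $57,285.00
Next $105,000 at 29.5% = $30,975.00
Next $185,500 at 23% = $42,665.00
Remaining $22,875 at 16% = $3,660.00
Fee: $51,045.00 + $57,285.00 + $30,975.00 + $42,665.00 + $3,660.00 = $185,630.00
$185,630.00 is under the $283,000 cap.

$185,630.00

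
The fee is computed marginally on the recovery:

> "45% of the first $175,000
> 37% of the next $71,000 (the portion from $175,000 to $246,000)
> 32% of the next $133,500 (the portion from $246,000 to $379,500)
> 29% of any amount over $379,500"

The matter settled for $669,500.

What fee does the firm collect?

$231,840.00

First $175,000 at 45% = $78,750.00
Next $71,000 at 37% = $26,270.00
Next $133,500 at 32% = $42,720.00
Remaining $290,000 at 29% = $84,100.00
Fee: $78,750.00 + $26,270.00 + $42,720.00 + $84,100.00 = $231,840.00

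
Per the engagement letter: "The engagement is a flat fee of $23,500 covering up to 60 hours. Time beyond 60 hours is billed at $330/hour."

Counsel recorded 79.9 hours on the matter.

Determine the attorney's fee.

Flat fee: $23,500.00
Excess hours: 79.9 − 60 = 19.9
Overrun: 19.9 × $330 = $6,567.00
Total: $23,500.00 + $6,567.00 = $30,067.00

$30,067.00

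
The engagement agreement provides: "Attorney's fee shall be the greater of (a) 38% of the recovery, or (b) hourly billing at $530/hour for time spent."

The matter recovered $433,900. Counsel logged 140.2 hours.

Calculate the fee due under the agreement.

$164,882.00

(a) 38% of $433,900 = $164,882.00
(b) 140.2 × $530 = $74,306.00
The greater is (a): $164,882.00.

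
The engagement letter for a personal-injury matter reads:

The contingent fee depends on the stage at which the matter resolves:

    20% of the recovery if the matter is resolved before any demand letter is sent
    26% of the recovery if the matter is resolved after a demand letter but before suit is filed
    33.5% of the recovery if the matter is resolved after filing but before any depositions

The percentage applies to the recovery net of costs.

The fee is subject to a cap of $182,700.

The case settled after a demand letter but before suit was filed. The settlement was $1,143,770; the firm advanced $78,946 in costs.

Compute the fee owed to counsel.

Fee base (net of costs): $1,143,770 − $78,946 = $1,064,824
The matter settled after a demand letter but before suit was filed, so the 26% rate applies.
$1,064,824 × 26% = $276,854.24
$276,854.24 exceeds the $182,700 cap, so the fee is capped at $182,700.00.

$182,700.00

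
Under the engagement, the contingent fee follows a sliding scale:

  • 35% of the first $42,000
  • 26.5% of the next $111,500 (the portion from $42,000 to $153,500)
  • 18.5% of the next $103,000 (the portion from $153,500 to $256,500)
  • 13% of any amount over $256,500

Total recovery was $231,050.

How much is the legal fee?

First $42,000 at 35% = $14,700.00
Next $111,500 at 26.5% = $29,547.50
Remaining $77,550 at 18.5% = $14,346.75
Fee: $14,700.00 + $29,547.50 + $14,346.75 = $58,594.25

$58,594.25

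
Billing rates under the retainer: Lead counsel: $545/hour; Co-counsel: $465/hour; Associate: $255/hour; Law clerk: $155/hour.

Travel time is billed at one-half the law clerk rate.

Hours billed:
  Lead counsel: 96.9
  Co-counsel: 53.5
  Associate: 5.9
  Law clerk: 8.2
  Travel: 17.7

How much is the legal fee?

$81,835.25

Lead counsel: 96.9 × $545 = $52,810.50
Co-counsel: 53.5 × $465 = $24,877.50
Associate: 5.9 × $255 = $1,504.50
Law clerk: 8.2 × $155 = $1,271.00
Subtotal: $52,810.50 + $24,877.50 + $1,504.50 + $1,271.00 = $80,463.50
Travel: 17.7 × ($155 ÷ 2) = 17.7 × $77.50 = $1,371.75
Total: $80,463.50 + $1,371.75 = $81,835.25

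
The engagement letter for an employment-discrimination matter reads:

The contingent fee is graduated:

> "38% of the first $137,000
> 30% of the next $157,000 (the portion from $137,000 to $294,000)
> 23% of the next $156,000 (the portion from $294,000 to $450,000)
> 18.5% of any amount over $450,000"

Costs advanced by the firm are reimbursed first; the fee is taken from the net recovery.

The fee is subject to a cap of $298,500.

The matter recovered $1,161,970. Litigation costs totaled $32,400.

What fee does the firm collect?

Fee base (net of costs): $1,161,970 − $32,400 = $1,129,570
First $137,000 at 38% = $52,060.00
Next $157,000 at 30% = $47,100.00
Next $156,000 at 23% = $35,880.00
Remaining $679,570 at 18.5% = $125,720.45
Fee: $52,060.00 + $47,100.00 + $35,880.00 + $125,720.45 = $260,760.45
$260,760.45 is under the $298,500 cap.

$260,760.45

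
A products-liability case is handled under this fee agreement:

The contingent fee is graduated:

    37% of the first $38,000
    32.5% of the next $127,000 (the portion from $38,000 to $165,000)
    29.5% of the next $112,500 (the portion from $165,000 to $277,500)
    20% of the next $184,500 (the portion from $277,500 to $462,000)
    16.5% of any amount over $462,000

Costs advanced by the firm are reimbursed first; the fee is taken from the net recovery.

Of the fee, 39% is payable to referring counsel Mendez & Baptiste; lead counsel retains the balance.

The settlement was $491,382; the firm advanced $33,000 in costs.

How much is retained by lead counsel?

$76,066.33

Fee base (net of costs): $491,382 − $33,000 = $458,382
First $38,000 at 37% = $14,060.00
Next $127,000 at 32.5% = $41,275.00
Next $112,500 at 29.5% = $33,187.50
Remaining $180,882 at 20% = $36,176.40
Fee: $14,060.00 + $41,275.00 + $33,187.50 + $36,176.40 = $124,698.90
Referral share: 39% of $124,698.90 = $48,632.57; lead counsel retains $124,698.90 − $48,632.57 = $76,066.33.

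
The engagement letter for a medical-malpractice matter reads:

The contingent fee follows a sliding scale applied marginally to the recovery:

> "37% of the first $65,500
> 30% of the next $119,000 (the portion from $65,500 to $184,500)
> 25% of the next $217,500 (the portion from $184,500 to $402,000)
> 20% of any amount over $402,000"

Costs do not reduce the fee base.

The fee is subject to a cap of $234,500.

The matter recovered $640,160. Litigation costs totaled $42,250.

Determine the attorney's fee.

Fee base is the gross recovery, $640,160; costs are reimbursed separately.
First $65,500 at 37% = $24,235.00
Next $119,000 at 30% = $35,700.00
Next $217,500 at 25% = $54,375.00
Remaining $238,160 at 20% = $47,632.00
Fee: $24,235.00 + $35,700.00 + $54,375.00 + $47,632.00 = $161,942.00
$161,942.00 is under the $234,500 cap.

$161,942.00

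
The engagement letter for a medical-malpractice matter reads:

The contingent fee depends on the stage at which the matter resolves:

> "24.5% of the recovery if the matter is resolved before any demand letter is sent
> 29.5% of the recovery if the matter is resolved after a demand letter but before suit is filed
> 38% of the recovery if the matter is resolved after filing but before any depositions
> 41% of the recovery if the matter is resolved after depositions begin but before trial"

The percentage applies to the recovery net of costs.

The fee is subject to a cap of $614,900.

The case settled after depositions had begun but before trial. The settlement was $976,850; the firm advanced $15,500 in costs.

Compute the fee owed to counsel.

$394,153.50

Fee base (net of costs): $976,850 − $15,500 = $961,350
The matter settled after depositions had begun but before trial, so the 41% rate applies.
$961,350 × 41% = $394,153.50
$394,153.50 is under the $614,900 cap.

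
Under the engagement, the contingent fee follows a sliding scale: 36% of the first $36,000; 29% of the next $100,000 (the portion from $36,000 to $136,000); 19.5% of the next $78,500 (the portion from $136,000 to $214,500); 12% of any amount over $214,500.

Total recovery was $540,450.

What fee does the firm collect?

$96,381.50

First $36,000 at 36% = $12,960.00
Next $100,000 at 29% = $29,000.00
Next $78,500 at 19.5% = $15,307.50
Remaining $325,950 at 12% = $39,114.00
Fee: $12,960.00 + $29,000.00 + $15,307.50 + $39,114.00 = $96,381.50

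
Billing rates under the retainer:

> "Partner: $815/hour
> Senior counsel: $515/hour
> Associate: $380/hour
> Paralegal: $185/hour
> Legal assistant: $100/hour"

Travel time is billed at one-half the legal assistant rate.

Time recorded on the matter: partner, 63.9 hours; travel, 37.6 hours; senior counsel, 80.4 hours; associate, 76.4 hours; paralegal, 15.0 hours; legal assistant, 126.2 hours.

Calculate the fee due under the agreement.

Partner: 63.9 × $815 = $52,078.50
Senior counsel: 80.4 × $515 = $41,406.00
Associate: 76.4 × $380 = $29,032.00
Paralegal: 15.0 × $185 = $2,775.00
Legal assistant: 126.2 × $100 = $12,620.00
Subtotal: $52,078.50 + $41,406.00 + $29,032.00 + $2,775.00 + $12,620.00 = $137,911.50
Travel: 37.6 × ($100 ÷ 2) = 37.6 × $50.00 = $1,880.00
Total: $137,911.50 + $1,880.00 = $139,791.50

$139,791.50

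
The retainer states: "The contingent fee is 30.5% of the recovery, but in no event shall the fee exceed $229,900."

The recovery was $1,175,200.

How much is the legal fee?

$229,900.00

30.5% of $1,175,200 = $358,436.00
That exceeds the $229,900 cap, so the fee is capped at $229,900.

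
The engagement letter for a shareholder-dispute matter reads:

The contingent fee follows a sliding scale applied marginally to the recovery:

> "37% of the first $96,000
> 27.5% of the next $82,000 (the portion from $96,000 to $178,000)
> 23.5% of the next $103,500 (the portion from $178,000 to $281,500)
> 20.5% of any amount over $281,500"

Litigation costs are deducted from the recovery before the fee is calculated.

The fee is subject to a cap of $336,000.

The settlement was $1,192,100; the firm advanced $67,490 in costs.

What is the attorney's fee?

$255,230.05

Fee base (net of costs): $1,192,100 − $67,490 = $1,124,610
First $96,000 at 37% = $35,520.00
Next $82,000 at 27.5% = $22,550.00
Next $103,500 at 23.5% = $24,322.50
Remaining $843,110 at 20.5% = $172,837.55
Fee: $35,520.00 + $22,550.00 + $24,322.50 + $172,837.55 = $255,230.05
$255,230.05 is under the $336,000 cap.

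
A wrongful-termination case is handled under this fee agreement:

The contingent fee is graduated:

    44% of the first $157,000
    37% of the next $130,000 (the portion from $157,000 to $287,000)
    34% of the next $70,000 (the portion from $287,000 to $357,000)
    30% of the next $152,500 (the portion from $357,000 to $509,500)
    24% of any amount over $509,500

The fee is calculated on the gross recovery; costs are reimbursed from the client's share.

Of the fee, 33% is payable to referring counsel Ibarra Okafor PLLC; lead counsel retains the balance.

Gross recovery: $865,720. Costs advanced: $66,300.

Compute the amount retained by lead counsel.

$182,389.28

Fee base is the gross recovery, $865,720; costs are reimbursed separately.
First $157,000 at 44% = $69,080.00
Next $130,000 at 37% = $48,100.00
Next $70,000 at 34% = $23,800.00
Next $152,500 at 30% = $45,750.00
Remaining $356,220 at 24% = $85,492.80
Fee: $69,080.00 + $48,100.00 + $23,800.00 + $45,750.00 + $85,492.80 = $272,222.80
Referral share: 33% of $272,222.80 = $89,833.52; lead counsel retains $272,222.80 − $89,833.52 = $182,389.28.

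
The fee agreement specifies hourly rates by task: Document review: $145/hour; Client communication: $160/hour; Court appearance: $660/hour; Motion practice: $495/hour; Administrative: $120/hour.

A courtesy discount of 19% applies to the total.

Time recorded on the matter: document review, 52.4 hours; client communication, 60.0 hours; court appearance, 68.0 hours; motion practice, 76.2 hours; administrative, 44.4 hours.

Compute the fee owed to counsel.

Document review: 52.4 × $145 = $7,598.00
Client communication: 60.0 × $160 = $9,600.00
Court appearance: 68.0 × $660 = $44,880.00
Motion practice: 76.2 × $495 = $37,719.00
Administrative: 44.4 × $120 = $5,328.00
Subtotal: $105,125.00
Less 19% discount: −$19,973.75
Total: $105,125.00 − $19,973.75 = $85,151.25

$85,151.25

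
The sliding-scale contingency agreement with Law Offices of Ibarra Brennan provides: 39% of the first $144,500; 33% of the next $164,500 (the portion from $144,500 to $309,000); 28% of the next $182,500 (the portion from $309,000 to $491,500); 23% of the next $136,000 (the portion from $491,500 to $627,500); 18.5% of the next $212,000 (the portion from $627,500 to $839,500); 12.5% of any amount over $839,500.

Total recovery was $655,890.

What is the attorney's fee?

$198,272.15

First $144,500 at 39% = $56,355.00
Next $164,500 at 33% = $54,285.00
Next $182,500 at 28% = $51,100.00
Next $136,000 at 23% = $31,280.00
Remaining $28,390 at 18.5% = $5,252.15
Fee: $56,355.00 + $54,285.00 + $51,100.00 + $31,280.00 + $5,252.15 = $198,272.15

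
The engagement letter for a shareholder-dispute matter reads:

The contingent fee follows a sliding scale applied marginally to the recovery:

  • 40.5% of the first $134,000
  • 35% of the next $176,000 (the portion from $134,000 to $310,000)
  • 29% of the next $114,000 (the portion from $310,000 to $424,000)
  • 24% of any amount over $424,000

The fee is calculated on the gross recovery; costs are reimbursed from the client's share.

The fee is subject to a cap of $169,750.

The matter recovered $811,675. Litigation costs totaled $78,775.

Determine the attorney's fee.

$169,750.00

Fee base is the gross recovery, $811,675; costs are reimbursed separately.
First $134,000 at 40.5% = $54,270.00
Next $176,000 at 35% = $61,600.00
Next $114,000 at 29% = $33,060.00
Remaining $387,675 at 24% = $93,042.00
Fee: $54,270.00 + $61,600.00 + $33,060.00 + $93,042.00 = $241,972.00
$241,972.00 exceeds the $169,750 cap, so the fee is capped at $169,750.00.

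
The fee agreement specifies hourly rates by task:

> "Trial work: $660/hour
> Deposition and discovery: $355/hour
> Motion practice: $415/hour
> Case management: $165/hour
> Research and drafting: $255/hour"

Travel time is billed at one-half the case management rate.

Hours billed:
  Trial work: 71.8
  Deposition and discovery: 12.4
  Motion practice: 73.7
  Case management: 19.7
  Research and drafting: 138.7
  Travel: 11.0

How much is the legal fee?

$121,902.00

Trial work: 71.8 × $660 = $47,388.00
Deposition and discovery: 12.4 × $355 = $4,402.00
Motion practice: 73.7 × $415 = $30,585.50
Case management: 19.7 × $165 = $3,250.50
Research and drafting: 138.7 × $255 = $35,368.50
Subtotal: $47,388.00 + $4,402.00 + $30,585.50 + $3,250.50 + $35,368.50 = $120,994.50
Travel: 11.0 × ($165 ÷ 2) = 11.0 × $82.50 = $907.50
Total: $120,994.50 + $907.50 = $121,902.00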